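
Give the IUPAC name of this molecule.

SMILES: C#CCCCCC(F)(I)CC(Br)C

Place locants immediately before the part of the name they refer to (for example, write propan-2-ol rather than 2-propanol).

The longest carbon chain that includes the multiple bond has 10 carbons, so the parent hydride is decane.
A C≡C triple bond in the chain gives the infix -yne-.
The numbering direction is chosen so that numbering from this end puts the triple bond at C-1 rather than C-9.
This places the triple bond between C-1 and C-2; a bromo group at C-9; a fluoro group at C-7; an iodo group at C-7.
Prefixes are listed alphabetically: bromo, fluoro, iodo.
Putting it together: 9-bromo-7-fluoro-7-iododec-1-yne.

9-bromo-7-fluoro-7-iododec-1-yne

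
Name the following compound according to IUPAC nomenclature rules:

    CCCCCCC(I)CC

The parent chain contains 9 carbons (nonane).
Choose the numbering such that the substituent locant set {3} is lower than {7} at the first point of difference.
That gives an iodo group at C-3.
The name is 3-iodononane.

3-iodononane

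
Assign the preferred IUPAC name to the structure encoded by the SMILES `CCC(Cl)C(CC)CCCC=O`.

6-chloro-5-ethyloctanal

The longest carbon chain that includes the –CHO group has 8 carbons, so the parent hydride is octane.
An aldehyde (terminal –CHO) is the principal characteristic group, giving the suffix -al.
Choose the numbering such that the aldehyde carbon is C-1 by definition.
That gives a chloro group at C-6; an ethyl group at C-5.
Substituent prefixes are cited in alphabetical order (multiplying prefixes like di-/tri- are ignored for ordering).
Assembling the pieces gives 6-chloro-5-ethyloctanal.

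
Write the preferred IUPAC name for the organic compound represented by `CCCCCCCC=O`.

Counting along the main chain through the –CHO group gives 8 carbons: the parent is octane.
An aldehyde (terminal –CHO) is the principal characteristic group, giving the suffix -al.
Number the chain so that the aldehyde carbon is C-1 by definition.
Putting it together: octanal.

octanal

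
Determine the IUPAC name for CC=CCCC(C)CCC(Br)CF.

The longest carbon chain that includes the multiple bond has 10 carbons, so the parent hydride is decane.
The chain contains a C=C double bond, so the unsaturation ending is -ene.
The numbering direction is chosen so that numbering from this end puts the double bond at C-2 rather than C-8.
That gives the double bond between C-2 and C-3; a bromo group at C-9; a fluoro group at C-10; a methyl group at C-6.
The substituents are ordered alphabetically, ignoring any di-/tri- multipliers.
Putting it together: 9-bromo-10-fluoro-6-methyldec-2-ene.

9-bromo-10-fluoro-6-methyldec-2-ene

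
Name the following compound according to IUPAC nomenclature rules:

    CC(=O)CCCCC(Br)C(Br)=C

7,8-dibromonon-8-en-2-one

The longest chain bearing the carbonyl and the multiple bond is 9 carbons long (nonane).
The highest-priority functional group is a ketone (C=O on an internal carbon), so the name ends in -one.
A C=C double bond in the chain gives the infix -ene-.
The numbering direction is chosen so that numbering from this end puts the carbonyl group at C-2 rather than C-8.
That gives the carbonyl at C-2; the double bond between C-8 and C-9; bromo groups at C-7 and C-8.
Putting it together: 7,8-dibromonon-8-en-2-one.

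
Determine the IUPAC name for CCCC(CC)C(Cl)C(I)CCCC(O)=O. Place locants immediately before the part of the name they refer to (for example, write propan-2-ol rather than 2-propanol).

6-chloro-7-ethyl-5-iododecanoic acid

The longest chain bearing the –COOH group is 10 carbons long (decane).
The highest-priority functional group is a carboxylic acid (terminal –COOH), so the name ends in -oic acid.
Number the chain so that the carboxylic acid carbon is C-1 by definition.
This places a chloro group at C-6; an ethyl group at C-7; an iodo group at C-5.
The substituents are ordered alphabetically, ignoring any di-/tri- multipliers.
The name is 6-chloro-7-ethyl-5-iododecanoic acid.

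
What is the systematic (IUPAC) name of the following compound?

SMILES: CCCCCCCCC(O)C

decan-2-ol

Counting along the main chain through the –OH group gives 10 carbons: the parent is decane.
The highest-priority functional group is an alcohol (–OH), so the name ends in -ol.
The numbering direction is chosen so that numbering from this end puts the hydroxyl group at C-2 rather than C-9.
With this numbering: the hydroxyl at C-2.
Putting it together: decan-2-ol.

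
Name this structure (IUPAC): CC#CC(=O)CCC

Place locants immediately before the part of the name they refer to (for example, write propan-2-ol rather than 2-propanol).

The longest chain bearing the carbonyl and the multiple bond is 7 carbons long (heptane).
The highest-priority functional group is a ketone (C=O on an internal carbon), so the name ends in -one.
A C≡C triple bond in the chain gives the infix -yne-.
Choose the numbering such that numbering from this end puts the triple bond at C-2 rather than C-5.
This places the carbonyl at C-4; the triple bond between C-2 and C-3.
Putting it together: hept-2-yn-4-one.

hept-2-yn-4-one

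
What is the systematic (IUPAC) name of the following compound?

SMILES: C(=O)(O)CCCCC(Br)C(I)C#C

6-bromo-7-iodonon-8-ynoic acid

The longest carbon chain that includes the –COOH group and the multiple bond has 9 carbons, so the parent hydride is nonane.
The principal characteristic group is a carboxylic acid (terminal –COOH), named with the suffix -oic acid.
A C≡C triple bond in the chain gives the infix -yne-.
The numbering direction is chosen so that the carboxylic acid carbon is C-1 by definition.
This places the triple bond between C-8 and C-9; a bromo group at C-6; an iodo group at C-7.
The substituents are ordered alphabetically, ignoring any di-/tri- multipliers.
Assembling the pieces gives 6-bromo-7-iodonon-8-ynoic acid.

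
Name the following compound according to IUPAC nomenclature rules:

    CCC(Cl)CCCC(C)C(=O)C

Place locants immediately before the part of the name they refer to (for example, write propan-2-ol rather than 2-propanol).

Counting along the main chain through the carbonyl gives 9 carbons: the parent is nonane.
The principal characteristic group is a ketone (C=O on an internal carbon), named with the suffix -one.
Choose the numbering such that numbering from this end puts the carbonyl group at C-2 rather than C-8.
This places the carbonyl at C-2; a chloro group at C-7; a methyl group at C-3.
Prefixes are listed alphabetically: chloro, methyl.
Putting it together: 7-chloro-3-methylnonan-2-one.

7-chloro-3-methylnonan-2-one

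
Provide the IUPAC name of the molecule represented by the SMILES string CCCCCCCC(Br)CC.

3-bromodecane

The longest continuous carbon chain has 10 atoms, so the parent hydride is decane.
Choose the numbering such that the substituent locant set {3} is lower than {8} at the first point of difference.
This places a bromo group at C-3.
Putting it together: 3-bromodecane.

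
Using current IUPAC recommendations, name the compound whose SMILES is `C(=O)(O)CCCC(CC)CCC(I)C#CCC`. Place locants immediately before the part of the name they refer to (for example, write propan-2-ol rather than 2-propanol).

Counting along the main chain through the –COOH group and the multiple bond gives 12 carbons: the parent is dodecane.
The highest-priority functional group is a carboxylic acid (terminal –COOH), so the name ends in -oic acid.
There is one C≡C triple bond, indicated by the ending -yne.
Number the chain so that the carboxylic acid carbon is C-1 by definition.
This places the triple bond between C-9 and C-10; an ethyl group at C-5; an iodo group at C-8.
The substituents are ordered alphabetically, ignoring any di-/tri- multipliers.
The name is 5-ethyl-8-iodododec-9-ynoic acid.

5-ethyl-8-iodododec-9-ynoic acid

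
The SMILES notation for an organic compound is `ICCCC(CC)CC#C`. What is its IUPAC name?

Counting along the main chain through the multiple bond gives 7 carbons: the parent is heptane.
The chain contains a C≡C triple bond, so the unsaturation ending is -yne.
Number the chain so that numbering from this end puts the triple bond at C-1 rather than C-6.
That gives the triple bond between C-1 and C-2; an ethyl group at C-4; an iodo group at C-7.
Prefixes are listed alphabetically: ethyl, iodo.
The name is 4-ethyl-7-iodohept-1-yne.

4-ethyl-7-iodohept-1-yne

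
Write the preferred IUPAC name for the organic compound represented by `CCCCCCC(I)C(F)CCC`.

4-fluoro-5-iodoundecane

The longest carbon chain is 11 atoms: the parent is undecane.
Number the chain so that the substituent locant set {4,5} is lower than {7,8} at the first point of difference.
That gives a fluoro group at C-4; an iodo group at C-5.
The substituents are ordered alphabetically, ignoring any di-/tri- multipliers.
Assembling the pieces gives 4-fluoro-5-iodoundecane.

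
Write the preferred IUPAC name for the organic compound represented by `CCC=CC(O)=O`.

pent-2-enoic acid

The longest carbon chain that includes the –COOH group and the multiple bond has 5 carbons, so the parent hydride is pentane.
A carboxylic acid (terminal –COOH) is the principal characteristic group, giving the suffix -oic acid.
There is one C=C double bond, indicated by the ending -ene.
Number the chain so that the carboxylic acid carbon is C-1 by definition.
That gives the double bond between C-2 and C-3.
Assembling the pieces gives pent-2-enoic acid.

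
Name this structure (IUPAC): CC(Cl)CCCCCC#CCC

10-chloroundec-3-yne

Counting along the main chain through the multiple bond gives 11 carbons: the parent is undecane.
There is one C≡C triple bond, indicated by the ending -yne.
The numbering direction is chosen so that numbering from this end puts the triple bond at C-3 rather than C-8.
With this numbering: the triple bond between C-3 and C-4; a chloro group at C-10.
Putting it together: 10-chloroundec-3-yne.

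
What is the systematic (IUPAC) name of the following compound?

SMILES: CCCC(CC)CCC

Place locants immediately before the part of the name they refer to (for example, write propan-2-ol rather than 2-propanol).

The longest continuous carbon chain has 7 atoms, so the parent hydride is heptane.
The molecule is symmetric, so either numbering direction gives the same locants.
This places an ethyl group at C-4.
Putting it together: 4-ethylheptane.

4-ethylheptane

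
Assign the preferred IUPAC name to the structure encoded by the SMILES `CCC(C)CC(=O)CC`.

5-methylheptan-3-one

The longest carbon chain that includes the carbonyl has 7 carbons, so the parent hydride is heptane.
The highest-priority functional group is a ketone (C=O on an internal carbon), so the name ends in -one.
The numbering direction is chosen so that numbering from this end puts the carbonyl group at C-3 rather than C-5.
That gives the carbonyl at C-3; a methyl group at C-5.
Putting it together: 5-methylheptan-3-one.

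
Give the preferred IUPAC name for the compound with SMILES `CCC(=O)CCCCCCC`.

decan-3-one

Counting along the main chain through the carbonyl gives 10 carbons: the parent is decane.
A ketone (C=O on an internal carbon) is the principal characteristic group, giving the suffix -one.
Number the chain so that numbering from this end puts the carbonyl group at C-3 rather than C-8.
That gives the carbonyl at C-3.
The name is decan-3-one.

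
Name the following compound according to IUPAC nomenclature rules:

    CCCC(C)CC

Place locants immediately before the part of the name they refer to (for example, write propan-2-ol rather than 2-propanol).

The longest continuous carbon chain has 6 atoms, so the parent hydride is hexane.
Choose the numbering such that the substituent locant set {3} is lower than {4} at the first point of difference.
That gives a methyl group at C-3.
Assembling the pieces gives 3-methylhexane.

3-methylhexane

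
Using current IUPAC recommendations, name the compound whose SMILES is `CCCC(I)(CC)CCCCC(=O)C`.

Counting along the main chain through the carbonyl gives 10 carbons: the parent is decane.
A ketone (C=O on an internal carbon) is the principal characteristic group, giving the suffix -one.
The numbering direction is chosen so that numbering from this end puts the carbonyl group at C-2 rather than C-9.
This places the carbonyl at C-2; an ethyl group at C-7; an iodo group at C-7.
Prefixes are listed alphabetically: ethyl, iodo.
Putting it together: 7-ethyl-7-iododecan-2-one.

7-ethyl-7-iododecan-2-one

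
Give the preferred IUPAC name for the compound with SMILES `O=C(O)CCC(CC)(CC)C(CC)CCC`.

Counting along the main chain through the –COOH group gives 8 carbons: the parent is octane.
The principal characteristic group is a carboxylic acid (terminal –COOH), named with the suffix -oic acid.
Choose the numbering such that the carboxylic acid carbon is C-1 by definition.
That gives ethyl groups at C-4 (×2) and C-5.
Putting it together: 4,4,5-triethyloctanoic acid.

4,4,5-triethyloctanoic acid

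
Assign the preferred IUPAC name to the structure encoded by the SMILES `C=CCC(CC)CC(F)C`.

Counting along the main chain through the multiple bond gives 7 carbons: the parent is heptane.
A C=C double bond in the chain gives the infix -ene-.
The numbering direction is chosen so that numbering from this end puts the double bond at C-1 rather than C-6.
With this numbering: the double bond between C-1 and C-2; an ethyl group at C-4; a fluoro group at C-6.
Prefixes are listed alphabetically: ethyl, fluoro.
Putting it together: 4-ethyl-6-fluorohept-1-ene.

4-ethyl-6-fluorohept-1-ene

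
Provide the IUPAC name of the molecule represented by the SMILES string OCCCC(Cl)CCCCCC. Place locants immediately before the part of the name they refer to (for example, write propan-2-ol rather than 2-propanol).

4-chlorodecan-1-ol

Counting along the main chain through the –OH group gives 10 carbons: the parent is decane.
The principal characteristic group is an alcohol (–OH), named with the suffix -ol.
Choose the numbering such that numbering from this end puts the hydroxyl group at C-1 rather than C-10.
This places the hydroxyl at C-1; a chloro group at C-4.
Assembling the pieces gives 4-chlorodecan-1-ol.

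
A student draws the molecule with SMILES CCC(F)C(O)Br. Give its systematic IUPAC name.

1-bromo-2-fluorobutan-1-ol

The longest chain bearing the –OH group is 4 carbons long (butane).
An alcohol (–OH) is the principal characteristic group, giving the suffix -ol.
The numbering direction is chosen so that numbering from this end puts the hydroxyl group at C-1 rather than C-4.
This places the hydroxyl at C-1; a bromo group at C-1; a fluoro group at C-2.
Substituent prefixes are cited in alphabetical order (multiplying prefixes like di-/tri- are ignored for ordering).
Putting it together: 1-bromo-2-fluorobutan-1-ol.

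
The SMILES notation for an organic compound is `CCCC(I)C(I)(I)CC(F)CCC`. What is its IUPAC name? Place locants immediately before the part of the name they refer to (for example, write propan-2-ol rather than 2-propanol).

The longest continuous carbon chain has 10 atoms, so the parent hydride is decane.
The numbering direction is chosen so that the substituent locant set {4,5,5,7} is lower than {4,6,6,7} at the first point of difference.
With this numbering: a fluoro group at C-7; iodo groups at C-4 and C-5 (×2).
The substituents are ordered alphabetically, ignoring any di-/tri- multipliers.
The name is 7-fluoro-4,5,5-triiododecane.

7-fluoro-4,5,5-triiododecane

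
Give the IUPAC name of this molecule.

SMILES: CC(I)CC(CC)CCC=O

Counting along the main chain through the –CHO group gives 7 carbons: the parent is heptane.
The principal characteristic group is an aldehyde (terminal –CHO), named with the suffix -al.
The numbering direction is chosen so that the aldehyde carbon is C-1 by definition.
This places an ethyl group at C-4; an iodo group at C-6.
Substituent prefixes are cited in alphabetical order (multiplying prefixes like di-/tri- are ignored for ordering).
The name is 4-ethyl-6-iodoheptanal.

4-ethyl-6-iodoheptanal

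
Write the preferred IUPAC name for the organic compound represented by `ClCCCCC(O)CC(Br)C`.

Counting along the main chain through the –OH group gives 8 carbons: the parent is octane.
The highest-priority functional group is an alcohol (–OH), so the name ends in -ol.
The numbering direction is chosen so that numbering from this end puts the hydroxyl group at C-4 rather than C-5.
With this numbering: the hydroxyl at C-4; a bromo group at C-2; a chloro group at C-8.
The substituents are ordered alphabetically, ignoring any di-/tri- multipliers.
Putting it together: 2-bromo-8-chlorooctan-4-ol.

2-bromo-8-chlorooctan-4-ol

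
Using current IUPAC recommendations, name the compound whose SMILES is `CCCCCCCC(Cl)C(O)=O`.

Counting along the main chain through the –COOH group gives 9 carbons: the parent is nonane.
A carboxylic acid (terminal –COOH) is the principal characteristic group, giving the suffix -oic acid.
Number the chain so that the carboxylic acid carbon is C-1 by definition.
This places a chloro group at C-2.
The name is 2-chlorononanoic acid.

2-chlorononanoic acid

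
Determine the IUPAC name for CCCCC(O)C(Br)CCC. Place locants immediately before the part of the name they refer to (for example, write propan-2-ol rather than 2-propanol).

Counting along the main chain through the –OH group gives 9 carbons: the parent is nonane.
The principal characteristic group is an alcohol (–OH), named with the suffix -ol.
The numbering direction is chosen so that the substituent locant set {4} is lower than {6} at the first point of difference.
This places the hydroxyl at C-5; a bromo group at C-4.
Assembling the pieces gives 4-bromononan-5-ol.

4-bromononan-5-ol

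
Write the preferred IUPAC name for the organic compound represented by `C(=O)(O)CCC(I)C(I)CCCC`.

4,5-diiodononanoic acid

Counting along the main chain through the –COOH group gives 9 carbons: the parent is nonane.
The principal characteristic group is a carboxylic acid (terminal –COOH), named with the suffix -oic acid.
Choose the numbering such that the carboxylic acid carbon is C-1 by definition.
This places iodo groups at C-4 and C-5.
Assembling the pieces gives 4,5-diiodononanoic acid.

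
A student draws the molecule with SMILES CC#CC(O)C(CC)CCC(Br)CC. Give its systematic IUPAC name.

8-bromo-5-ethyldec-2-yn-4-ol

Counting along the main chain through the –OH group and the multiple bond gives 10 carbons: the parent is decane.
An alcohol (–OH) is the principal characteristic group, giving the suffix -ol.
The chain contains a C≡C triple bond, so the unsaturation ending is -yne.
The numbering direction is chosen so that numbering from this end puts the hydroxyl group at C-4 rather than C-7.
This places the hydroxyl at C-4; the triple bond between C-2 and C-3; a bromo group at C-8; an ethyl group at C-5.
The substituents are ordered alphabetically, ignoring any di-/tri- multipliers.
Putting it together: 8-bromo-5-ethyldec-2-yn-4-ol.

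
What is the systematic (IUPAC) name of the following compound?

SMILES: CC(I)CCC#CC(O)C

7-iodooct-3-yn-2-ol

The longest carbon chain that includes the –OH group and the multiple bond has 8 carbons, so the parent hydride is octane.
The principal characteristic group is an alcohol (–OH), named with the suffix -ol.
The chain contains a C≡C triple bond, so the unsaturation ending is -yne.
The numbering direction is chosen so that numbering from this end puts the hydroxyl group at C-2 rather than C-7.
This places the hydroxyl at C-2; the triple bond between C-3 and C-4; an iodo group at C-7.
Assembling the pieces gives 7-iodooct-3-yn-2-ol.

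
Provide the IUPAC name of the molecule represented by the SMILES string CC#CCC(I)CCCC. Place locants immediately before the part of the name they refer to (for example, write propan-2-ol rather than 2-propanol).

5-iodonon-2-yne

Counting along the main chain through the multiple bond gives 9 carbons: the parent is nonane.
A C≡C triple bond in the chain gives the infix -yne-.
The numbering direction is chosen so that numbering from this end puts the triple bond at C-2 rather than C-7.
That gives the triple bond between C-2 and C-3; an iodo group at C-5.
Putting it together: 5-iodonon-2-yne.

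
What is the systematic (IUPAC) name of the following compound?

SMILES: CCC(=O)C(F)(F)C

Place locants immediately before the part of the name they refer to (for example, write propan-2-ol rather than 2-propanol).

2,2-difluoropentan-3-one

The longest carbon chain that includes the carbonyl has 5 carbons, so the parent hydride is pentane.
The principal characteristic group is a ketone (C=O on an internal carbon), named with the suffix -one.
Number the chain so that the substituent locant set {2,2} is lower than {4,4} at the first point of difference.
That gives the carbonyl at C-3; two fluoro groups at C-2.
The name is 2,2-difluoropentan-3-one.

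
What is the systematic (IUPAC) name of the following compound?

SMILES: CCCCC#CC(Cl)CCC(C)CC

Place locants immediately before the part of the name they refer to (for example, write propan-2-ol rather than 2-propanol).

The longest carbon chain that includes the multiple bond has 12 carbons, so the parent hydride is dodecane.
A C≡C triple bond in the chain gives the infix -yne-.
Number the chain so that numbering from this end puts the triple bond at C-5 rather than C-7.
This places the triple bond between C-5 and C-6; a chloro group at C-7; a methyl group at C-10.
Prefixes are listed alphabetically: chloro, methyl.
Putting it together: 7-chloro-10-methyldodec-5-yne.

7-chloro-10-methyldodec-5-yne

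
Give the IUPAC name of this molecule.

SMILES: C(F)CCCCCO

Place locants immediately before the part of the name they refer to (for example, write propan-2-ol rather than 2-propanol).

Counting along the main chain through the –OH group gives 6 carbons: the parent is hexane.
An alcohol (–OH) is the principal characteristic group, giving the suffix -ol.
Number the chain so that numbering from this end puts the hydroxyl group at C-1 rather than C-6.
This places the hydroxyl at C-1; a fluoro group at C-6.
The name is 6-fluorohexan-1-ol.

6-fluorohexan-1-ol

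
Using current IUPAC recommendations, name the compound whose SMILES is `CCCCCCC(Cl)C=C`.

The longest carbon chain that includes the multiple bond has 9 carbons, so the parent hydride is nonane.
A C=C double bond in the chain gives the infix -ene-.
Choose the numbering such that numbering from this end puts the double bond at C-1 rather than C-8.
With this numbering: the double bond between C-1 and C-2; a chloro group at C-3.
Putting it together: 3-chloronon-1-ene.

3-chloronon-1-ene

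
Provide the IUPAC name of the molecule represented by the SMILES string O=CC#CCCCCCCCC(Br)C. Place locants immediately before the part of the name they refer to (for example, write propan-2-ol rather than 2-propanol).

The longest chain bearing the –CHO group and the multiple bond is 12 carbons long (dodecane).
An aldehyde (terminal –CHO) is the principal characteristic group, giving the suffix -al.
There is one C≡C triple bond, indicated by the ending -yne.
Choose the numbering such that the aldehyde carbon is C-1 by definition.
This places the triple bond between C-2 and C-3; a bromo group at C-11.
The name is 11-bromododec-2-ynal.

11-bromododec-2-ynal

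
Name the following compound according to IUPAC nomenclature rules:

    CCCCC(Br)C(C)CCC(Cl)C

The longest carbon chain is 10 atoms: the parent is decane.
The numbering direction is chosen so that the substituent locant set {2,5,6} is lower than {5,6,9} at the first point of difference.
With this numbering: a bromo group at C-6; a chloro group at C-2; a methyl group at C-5.
The substituents are ordered alphabetically, ignoring any di-/tri- multipliers.
Assembling the pieces gives 6-bromo-2-chloro-5-methyldecane.

6-bromo-2-chloro-5-methyldecane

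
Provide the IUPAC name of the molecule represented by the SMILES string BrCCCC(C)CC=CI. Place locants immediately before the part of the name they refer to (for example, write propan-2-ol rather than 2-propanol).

The longest chain bearing the multiple bond is 7 carbons long (heptane).
The chain contains a C=C double bond, so the unsaturation ending is -ene.
Number the chain so that numbering from this end puts the double bond at C-1 rather than C-6.
That gives the double bond between C-1 and C-2; a bromo group at C-7; an iodo group at C-1; a methyl group at C-4.
Substituent prefixes are cited in alphabetical order (multiplying prefixes like di-/tri- are ignored for ordering).
Putting it together: 7-bromo-1-iodo-4-methylhept-1-ene.

7-bromo-1-iodo-4-methylhept-1-ene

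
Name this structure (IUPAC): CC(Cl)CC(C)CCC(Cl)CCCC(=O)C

6,11-dichloro-9-methyldodecan-2-one

The longest carbon chain that includes the carbonyl has 12 carbons, so the parent hydride is dodecane.
A ketone (C=O on an internal carbon) is the principal characteristic group, giving the suffix -one.
Choose the numbering such that numbering from this end puts the carbonyl group at C-2 rather than C-11.
This places the carbonyl at C-2; chloro groups at C-6 and C-11; a methyl group at C-9.
The substituents are ordered alphabetically, ignoring any di-/tri- multipliers.
The name is 6,11-dichloro-9-methyldodecan-2-one.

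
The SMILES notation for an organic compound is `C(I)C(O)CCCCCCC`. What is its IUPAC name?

The longest carbon chain that includes the –OH group has 9 carbons, so the parent hydride is nonane.
The principal characteristic group is an alcohol (–OH), named with the suffix -ol.
Number the chain so that numbering from this end puts the hydroxyl group at C-2 rather than C-8.
This places the hydroxyl at C-2; an iodo group at C-1.
Putting it together: 1-iodononan-2-ol.

1-iodononan-2-ol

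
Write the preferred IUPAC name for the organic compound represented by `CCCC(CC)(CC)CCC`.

The parent chain contains 7 carbons (heptane).
Both numbering directions give the same locant set; either may be used.
With this numbering: two ethyl groups at C-4.
The name is 4,4-diethylheptane.

4,4-diethylheptane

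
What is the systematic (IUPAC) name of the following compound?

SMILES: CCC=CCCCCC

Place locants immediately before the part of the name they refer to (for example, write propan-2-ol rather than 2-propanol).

The longest carbon chain that includes the multiple bond has 9 carbons, so the parent hydride is nonane.
A C=C double bond in the chain gives the infix -ene-.
The numbering direction is chosen so that numbering from this end puts the double bond at C-3 rather than C-6.
This places the double bond between C-3 and C-4.
Putting it together: non-3-ene.

non-3-ene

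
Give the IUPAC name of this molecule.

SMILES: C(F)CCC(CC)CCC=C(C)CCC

The longest chain bearing the multiple bond is 11 carbons long (undecane).
There is one C=C double bond, indicated by the ending -ene.
The numbering direction is chosen so that numbering from this end puts the double bond at C-4 rather than C-7.
That gives the double bond between C-4 and C-5; an ethyl group at C-8; a fluoro group at C-11; a methyl group at C-4.
The substituents are ordered alphabetically, ignoring any di-/tri- multipliers.
The name is 8-ethyl-11-fluoro-4-methylundec-4-ene.

8-ethyl-11-fluoro-4-methylundec-4-ene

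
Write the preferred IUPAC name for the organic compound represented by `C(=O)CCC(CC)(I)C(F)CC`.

The longest chain bearing the –CHO group is 7 carbons long (heptane).
The principal characteristic group is an aldehyde (terminal –CHO), named with the suffix -al.
Choose the numbering such that the aldehyde carbon is C-1 by definition.
With this numbering: an ethyl group at C-4; a fluoro group at C-5; an iodo group at C-4.
Substituent prefixes are cited in alphabetical order (multiplying prefixes like di-/tri- are ignored for ordering).
The name is 4-ethyl-5-fluoro-4-iodoheptanal.

4-ethyl-5-fluoro-4-iodoheptanal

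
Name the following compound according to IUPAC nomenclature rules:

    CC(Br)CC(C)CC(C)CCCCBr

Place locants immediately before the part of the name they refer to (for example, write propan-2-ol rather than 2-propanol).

1,9-dibromo-5,7-dimethyldecane

The longest carbon chain is 10 atoms: the parent is decane.
The numbering direction is chosen so that the substituent locant set {1,5,7,9} is lower than {2,4,6,10} at the first point of difference.
This places bromo groups at C-1 and C-9; methyl groups at C-5 and C-7.
Substituent prefixes are cited in alphabetical order (multiplying prefixes like di-/tri- are ignored for ordering).
Assembling the pieces gives 1,9-dibromo-5,7-dimethyldecane.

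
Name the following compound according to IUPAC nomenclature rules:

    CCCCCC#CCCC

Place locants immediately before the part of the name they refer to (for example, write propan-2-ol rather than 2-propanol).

Counting along the main chain through the multiple bond gives 10 carbons: the parent is decane.
There is one C≡C triple bond, indicated by the ending -yne.
Choose the numbering such that numbering from this end puts the triple bond at C-4 rather than C-6.
This places the triple bond between C-4 and C-5.
The name is dec-4-yne.

dec-4-yne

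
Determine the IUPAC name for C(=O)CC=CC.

pent-3-enal

The longest carbon chain that includes the –CHO group and the multiple bond has 5 carbons, so the parent hydride is pentane.
The highest-priority functional group is an aldehyde (terminal –CHO), so the name ends in -al.
The chain contains a C=C double bond, so the unsaturation ending is -ene.
Choose the numbering such that the aldehyde carbon is C-1 by definition.
That gives the double bond between C-3 and C-4.
The name is pent-3-enal.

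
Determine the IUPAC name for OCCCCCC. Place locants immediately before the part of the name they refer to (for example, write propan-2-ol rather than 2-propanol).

Counting along the main chain through the –OH group gives 6 carbons: the parent is hexane.
The principal characteristic group is an alcohol (–OH), named with the suffix -ol.
Choose the numbering such that numbering from this end puts the hydroxyl group at C-1 rather than C-6.
This places the hydroxyl at C-1.
Putting it together: hexan-1-ol.

hexan-1-ol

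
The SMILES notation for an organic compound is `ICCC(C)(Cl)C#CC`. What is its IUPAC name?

The longest chain bearing the multiple bond is 6 carbons long (hexane).
The chain contains a C≡C triple bond, so the unsaturation ending is -yne.
Choose the numbering such that numbering from this end puts the triple bond at C-2 rather than C-4.
This places the triple bond between C-2 and C-3; a chloro group at C-4; an iodo group at C-6; a methyl group at C-4.
Substituent prefixes are cited in alphabetical order (multiplying prefixes like di-/tri- are ignored for ordering).
The name is 4-chloro-6-iodo-4-methylhex-2-yne.

4-chloro-6-iodo-4-methylhex-2-yne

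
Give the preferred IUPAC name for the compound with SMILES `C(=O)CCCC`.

Counting along the main chain through the –CHO group gives 5 carbons: the parent is pentane.
The highest-priority functional group is an aldehyde (terminal –CHO), so the name ends in -al.
Choose the numbering such that the aldehyde carbon is C-1 by definition.
The name is pentanal.

pentanal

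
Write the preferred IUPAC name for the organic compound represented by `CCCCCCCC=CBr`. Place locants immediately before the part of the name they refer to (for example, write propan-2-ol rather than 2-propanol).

1-bromonon-1-ene

Counting along the main chain through the multiple bond gives 9 carbons: the parent is nonane.
The chain contains a C=C double bond, so the unsaturation ending is -ene.
The numbering direction is chosen so that numbering from this end puts the double bond at C-1 rather than C-8.
That gives the double bond between C-1 and C-2; a bromo group at C-1.
Assembling the pieces gives 1-bromonon-1-ene.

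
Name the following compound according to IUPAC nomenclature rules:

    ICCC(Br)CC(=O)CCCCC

3-bromo-1-iododecan-5-one

Counting along the main chain through the carbonyl gives 10 carbons: the parent is decane.
A ketone (C=O on an internal carbon) is the principal characteristic group, giving the suffix -one.
The numbering direction is chosen so that numbering from this end puts the carbonyl group at C-5 rather than C-6.
That gives the carbonyl at C-5; a bromo group at C-3; an iodo group at C-1.
Substituent prefixes are cited in alphabetical order (multiplying prefixes like di-/tri- are ignored for ordering).
Assembling the pieces gives 3-bromo-1-iododecan-5-one.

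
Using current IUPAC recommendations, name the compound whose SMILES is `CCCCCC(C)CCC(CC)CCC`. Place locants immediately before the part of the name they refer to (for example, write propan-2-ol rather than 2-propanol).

4-ethyl-7-methyldodecane

The longest carbon chain is 12 atoms: the parent is dodecane.
The numbering direction is chosen so that the substituent locant set {4,7} is lower than {6,9} at the first point of difference.
This places an ethyl group at C-4; a methyl group at C-7.
The substituents are ordered alphabetically, ignoring any di-/tri- multipliers.
Putting it together: 4-ethyl-7-methyldodecane.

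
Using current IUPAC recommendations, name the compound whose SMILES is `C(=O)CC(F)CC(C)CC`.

3-fluoro-5-methylheptanal

The longest chain bearing the –CHO group is 7 carbons long (heptane).
The highest-priority functional group is an aldehyde (terminal –CHO), so the name ends in -al.
Number the chain so that the aldehyde carbon is C-1 by definition.
With this numbering: a fluoro group at C-3; a methyl group at C-5.
Prefixes are listed alphabetically: fluoro, methyl.
Assembling the pieces gives 3-fluoro-5-methylheptanal.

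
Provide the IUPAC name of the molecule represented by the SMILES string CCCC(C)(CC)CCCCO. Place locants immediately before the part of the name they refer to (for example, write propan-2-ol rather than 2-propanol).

5-ethyl-5-methyloctan-1-ol

Counting along the main chain through the –OH group gives 8 carbons: the parent is octane.
The highest-priority functional group is an alcohol (–OH), so the name ends in -ol.
Choose the numbering such that numbering from this end puts the hydroxyl group at C-1 rather than C-8.
With this numbering: the hydroxyl at C-1; an ethyl group at C-5; a methyl group at C-5.
Prefixes are listed alphabetically: ethyl, methyl.
Assembling the pieces gives 5-ethyl-5-methyloctan-1-ol.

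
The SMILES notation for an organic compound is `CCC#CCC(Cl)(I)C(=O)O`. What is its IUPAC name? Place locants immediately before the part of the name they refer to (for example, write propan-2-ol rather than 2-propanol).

The longest chain bearing the –COOH group and the multiple bond is 7 carbons long (heptane).
The highest-priority functional group is a carboxylic acid (terminal –COOH), so the name ends in -oic acid.
The chain contains a C≡C triple bond, so the unsaturation ending is -yne.
The numbering direction is chosen so that the carboxylic acid carbon is C-1 by definition.
That gives the triple bond between C-4 and C-5; a chloro group at C-2; an iodo group at C-2.
Prefixes are listed alphabetically: chloro, iodo.
Putting it together: 2-chloro-2-iodohept-4-ynoic acid.

2-chloro-2-iodohept-4-ynoic acid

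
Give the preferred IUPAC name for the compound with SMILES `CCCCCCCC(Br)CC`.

The longest continuous carbon chain has 10 atoms, so the parent hydride is decane.
Number the chain so that the substituent locant set {3} is lower than {8} at the first point of difference.
That gives a bromo group at C-3.
The name is 3-bromodecane.

3-bromodecane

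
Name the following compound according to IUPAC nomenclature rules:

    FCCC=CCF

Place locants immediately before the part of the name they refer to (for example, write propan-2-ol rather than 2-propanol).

Counting along the main chain through the multiple bond gives 5 carbons: the parent is pentane.
The chain contains a C=C double bond, so the unsaturation ending is -ene.
The numbering direction is chosen so that numbering from this end puts the double bond at C-2 rather than C-3.
With this numbering: the double bond between C-2 and C-3; fluoro groups at C-1 and C-5.
Putting it together: 1,5-difluoropent-2-ene.

1,5-difluoropent-2-ene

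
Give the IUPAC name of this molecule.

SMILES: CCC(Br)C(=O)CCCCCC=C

The longest chain bearing the carbonyl and the multiple bond is 11 carbons long (undecane).
The highest-priority functional group is a ketone (C=O on an internal carbon), so the name ends in -one.
A C=C double bond in the chain gives the infix -ene-.
Number the chain so that numbering from this end puts the carbonyl group at C-4 rather than C-8.
With this numbering: the carbonyl at C-4; the double bond between C-10 and C-11; a bromo group at C-3.
Putting it together: 3-bromoundec-10-en-4-one.

3-bromoundec-10-en-4-one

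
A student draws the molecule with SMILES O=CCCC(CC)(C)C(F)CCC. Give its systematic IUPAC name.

Counting along the main chain through the –CHO group gives 8 carbons: the parent is octane.
The principal characteristic group is an aldehyde (terminal –CHO), named with the suffix -al.
Number the chain so that the aldehyde carbon is C-1 by definition.
With this numbering: an ethyl group at C-4; a fluoro group at C-5; a methyl group at C-4.
The substituents are ordered alphabetically, ignoring any di-/tri- multipliers.
Putting it together: 4-ethyl-5-fluoro-4-methyloctanal.

4-ethyl-5-fluoro-4-methyloctanal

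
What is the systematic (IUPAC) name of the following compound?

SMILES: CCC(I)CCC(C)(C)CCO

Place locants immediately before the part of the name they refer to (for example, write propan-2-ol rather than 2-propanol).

Counting along the main chain through the –OH group gives 8 carbons: the parent is octane.
An alcohol (–OH) is the principal characteristic group, giving the suffix -ol.
Choose the numbering such that numbering from this end puts the hydroxyl group at C-1 rather than C-8.
With this numbering: the hydroxyl at C-1; an iodo group at C-6; two methyl groups at C-3.
Substituent prefixes are cited in alphabetical order (multiplying prefixes like di-/tri- are ignored for ordering).
Putting it together: 6-iodo-3,3-dimethyloctan-1-ol.

6-iodo-3,3-dimethyloctan-1-ol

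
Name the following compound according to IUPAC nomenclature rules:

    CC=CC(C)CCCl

6-chloro-4-methylhex-2-ene

Counting along the main chain through the multiple bond gives 6 carbons: the parent is hexane.
A C=C double bond in the chain gives the infix -ene-.
Number the chain so that numbering from this end puts the double bond at C-2 rather than C-4.
With this numbering: the double bond between C-2 and C-3; a chloro group at C-6; a methyl group at C-4.
Substituent prefixes are cited in alphabetical order (multiplying prefixes like di-/tri- are ignored for ordering).
Putting it together: 6-chloro-4-methylhex-2-ene.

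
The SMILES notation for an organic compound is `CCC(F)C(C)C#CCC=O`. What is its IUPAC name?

The longest chain bearing the –CHO group and the multiple bond is 8 carbons long (octane).
The principal characteristic group is an aldehyde (terminal –CHO), named with the suffix -al.
There is one C≡C triple bond, indicated by the ending -yne.
Number the chain so that the aldehyde carbon is C-1 by definition.
That gives the triple bond between C-3 and C-4; a fluoro group at C-6; a methyl group at C-5.
The substituents are ordered alphabetically, ignoring any di-/tri- multipliers.
Assembling the pieces gives 6-fluoro-5-methyloct-3-ynal.

6-fluoro-5-methyloct-3-ynal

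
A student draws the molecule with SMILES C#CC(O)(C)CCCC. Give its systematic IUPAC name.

The longest chain bearing the –OH group and the multiple bond is 7 carbons long (heptane).
The highest-priority functional group is an alcohol (–OH), so the name ends in -ol.
A C≡C triple bond in the chain gives the infix -yne-.
Number the chain so that numbering from this end puts the hydroxyl group at C-3 rather than C-5.
This places the hydroxyl at C-3; the triple bond between C-1 and C-2; a methyl group at C-3.
Assembling the pieces gives 3-methylhept-1-yn-3-ol.

3-methylhept-1-yn-3-ol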